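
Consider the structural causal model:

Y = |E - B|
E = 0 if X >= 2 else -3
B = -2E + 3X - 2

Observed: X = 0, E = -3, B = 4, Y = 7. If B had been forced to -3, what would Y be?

0

The intervention breaks the incoming arrows to B: B = -2E + 3X - 2 no longer applies, and B = -3.
E = 0 if X >= 2 else -3  [with X=0]  = -3
Y = |E - B|  [with E=-3, B=-3]  = 0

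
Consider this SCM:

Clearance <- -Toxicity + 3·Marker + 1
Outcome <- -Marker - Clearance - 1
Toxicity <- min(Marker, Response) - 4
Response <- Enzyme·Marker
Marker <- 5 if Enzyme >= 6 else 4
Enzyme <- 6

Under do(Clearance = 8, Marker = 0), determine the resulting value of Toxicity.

Setting Clearance = 8, Marker = 0 by intervention discards those variables' equations.
Response = Enzyme·Marker  [with Enzyme=6, Marker=0]  = 0
Toxicity = min(Marker, Response) - 4  [with Marker=0, Response=0]  = -4

-4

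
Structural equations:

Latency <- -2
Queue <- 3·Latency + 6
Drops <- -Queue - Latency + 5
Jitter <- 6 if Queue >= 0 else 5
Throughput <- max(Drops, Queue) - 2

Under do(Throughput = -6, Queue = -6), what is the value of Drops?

13

Setting Throughput = -6, Queue = -6 by intervention discards those variables' equations.
Drops = -Queue - Latency + 5  [with Queue=-6, Latency=-2]  = 13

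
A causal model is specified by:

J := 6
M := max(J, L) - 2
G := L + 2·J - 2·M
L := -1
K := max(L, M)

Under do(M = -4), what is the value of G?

do(M=-4) replaces the equation M := max(J, L) - 2 with the constant M = -4.
G = L + 2·J - 2·M  [with L=-1, J=6, M=-4]  = 19

19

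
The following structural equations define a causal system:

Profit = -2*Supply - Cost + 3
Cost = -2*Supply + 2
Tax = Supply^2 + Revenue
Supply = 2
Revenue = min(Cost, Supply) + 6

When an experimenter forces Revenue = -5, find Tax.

The intervention breaks the incoming arrows to Revenue: Revenue = min(Cost, Supply) + 6 no longer applies, and Revenue = -5.
Tax = Supply^2 + Revenue  [with Supply=2, Revenue=-5]  = -1

-1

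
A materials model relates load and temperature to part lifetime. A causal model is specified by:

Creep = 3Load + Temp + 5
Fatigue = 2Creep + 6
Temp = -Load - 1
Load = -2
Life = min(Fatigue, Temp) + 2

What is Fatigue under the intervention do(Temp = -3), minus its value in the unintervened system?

Under do(Temp=-3), the mechanism Temp = -Load - 1 is discarded; Temp is fixed at -3.
Creep = 3Load + Temp + 5  [with Load=-2, Temp=-3]  = -4
Fatigue = 2Creep + 6  [with Creep=-4]  = -2
Without intervention: Temp = -Load - 1  [with Load=-2]  = 1; Creep = 3Load + Temp + 5  [with Load=-2, Temp=1]  = 0; Fatigue = 2Creep + 6  [with Creep=0]  = 6.
Change = -2 − 6 = -8.

-8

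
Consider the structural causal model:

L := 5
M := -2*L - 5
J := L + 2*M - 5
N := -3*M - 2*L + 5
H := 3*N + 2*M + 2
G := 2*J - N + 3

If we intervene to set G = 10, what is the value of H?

92

do(G=10) replaces the equation G := 2*J - N + 3 with the constant G = 10.
Since H is not a descendant of the intervened variable, it is unaffected.
M = -2*L - 5  [with L=5]  = -15
N = -3*M - 2*L + 5  [with M=-15, L=5]  = 40
H = 3*N + 2*M + 2  [with N=40, M=-15]  = 92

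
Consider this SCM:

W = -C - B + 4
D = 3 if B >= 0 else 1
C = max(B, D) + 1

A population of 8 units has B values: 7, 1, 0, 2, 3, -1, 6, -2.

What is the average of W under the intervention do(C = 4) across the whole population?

-2

The intervention sets C=4 in all 8 units regardless of B. Recomputing W per unit gives -7, -1, 0, -2, -3, 1, -6, 2; average -2.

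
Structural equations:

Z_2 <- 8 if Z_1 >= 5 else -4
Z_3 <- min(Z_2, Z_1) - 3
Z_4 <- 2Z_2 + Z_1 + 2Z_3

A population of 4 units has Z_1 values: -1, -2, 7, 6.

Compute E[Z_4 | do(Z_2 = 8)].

17.5

do(Z_2=8) breaks Z_2's dependence on Z_1. With Z_2=8 fixed, Z_4 across the units is 7, 4, 31, 28, mean 17.5.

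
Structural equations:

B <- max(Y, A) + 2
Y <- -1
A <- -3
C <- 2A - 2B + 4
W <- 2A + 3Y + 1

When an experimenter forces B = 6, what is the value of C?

-14

The intervention breaks the incoming arrows to B: B <- max(Y, A) + 2 no longer applies, and B = 6.
C = 2A - 2B + 4  [with A=-3, B=6]  = -14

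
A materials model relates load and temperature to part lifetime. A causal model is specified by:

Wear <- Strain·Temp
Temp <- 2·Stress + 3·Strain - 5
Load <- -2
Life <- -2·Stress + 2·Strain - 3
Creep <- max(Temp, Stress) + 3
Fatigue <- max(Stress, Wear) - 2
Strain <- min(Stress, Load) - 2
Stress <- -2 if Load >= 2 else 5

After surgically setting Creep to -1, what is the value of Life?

-21

do(Creep=-1) replaces the equation Creep <- max(Temp, Stress) + 3 with the constant Creep = -1.
Life is not downstream of the intervention, so its value is determined by the original equations.
Stress = -2 if Load >= 2 else 5  [with Load=-2]  = 5
Strain = min(Stress, Load) - 2  [with Stress=5, Load=-2]  = -4
Life = -2·Stress + 2·Strain - 3  [with Stress=5, Strain=-4]  = -21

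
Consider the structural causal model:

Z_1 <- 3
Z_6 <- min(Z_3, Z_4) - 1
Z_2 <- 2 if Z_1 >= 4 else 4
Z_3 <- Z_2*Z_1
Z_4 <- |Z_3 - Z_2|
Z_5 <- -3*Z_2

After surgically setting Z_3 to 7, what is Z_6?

2

The intervention breaks the incoming arrows to Z_3: Z_3 <- Z_2*Z_1 no longer applies, and Z_3 = 7.
Z_2 = 2 if Z_1 >= 4 else 4  [with Z_1=3]  = 4
Z_4 = |Z_3 - Z_2|  [with Z_3=7, Z_2=4]  = 3
Z_6 = min(Z_3, Z_4) - 1  [with Z_3=7, Z_4=3]  = 2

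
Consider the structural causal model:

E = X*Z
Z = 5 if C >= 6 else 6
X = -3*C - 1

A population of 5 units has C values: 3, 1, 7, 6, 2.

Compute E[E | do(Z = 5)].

Every unit gets Z=5 under the intervention. E values become -50, -20, -110, -95, -35; E[E|do(Z=5)] = -62.

-62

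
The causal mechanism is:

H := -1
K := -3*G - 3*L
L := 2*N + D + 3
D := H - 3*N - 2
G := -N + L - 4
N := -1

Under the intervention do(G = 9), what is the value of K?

-30

The intervention breaks the incoming arrows to G: G := -N + L - 4 no longer applies, and G = 9.
D = H - 3*N - 2  [with H=-1, N=-1]  = 0
L = 2*N + D + 3  [with N=-1, D=0]  = 1
K = -3*G - 3*L  [with G=9, L=1]  = -30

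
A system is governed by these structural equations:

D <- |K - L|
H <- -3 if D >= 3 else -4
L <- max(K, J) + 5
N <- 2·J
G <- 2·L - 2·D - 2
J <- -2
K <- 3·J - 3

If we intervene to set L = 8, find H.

-3

The intervention breaks the incoming arrows to L: L <- max(K, J) + 5 no longer applies, and L = 8.
K = 3·J - 3  [with J=-2]  = -9
D = |K - L|  [with K=-9, L=8]  = 17
H = -3 if D >= 3 else -4  [with D=17]  = -3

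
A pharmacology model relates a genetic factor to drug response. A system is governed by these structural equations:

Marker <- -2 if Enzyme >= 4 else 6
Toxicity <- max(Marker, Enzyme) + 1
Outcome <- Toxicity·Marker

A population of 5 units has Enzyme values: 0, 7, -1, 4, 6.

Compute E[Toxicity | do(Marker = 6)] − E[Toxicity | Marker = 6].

0.2

do(Marker=6) breaks Marker's dependence on Enzyme. With Marker=6 fixed, Toxicity across the units is 7, 8, 7, 7, 7, mean 7.2.
Conditioning on Marker=6 selects the 2 unit(s) with Enzyme ∈ {0, -1}. Their Toxicity values: 7, 7. Mean = 7.
Difference = 7.2 − 7 = 0.2.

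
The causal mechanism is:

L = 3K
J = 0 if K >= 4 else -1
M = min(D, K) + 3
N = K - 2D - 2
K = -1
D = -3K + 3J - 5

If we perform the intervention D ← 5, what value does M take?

do(D=5) replaces the equation D = -3K + 3J - 5 with the constant D = 5.
M = min(D, K) + 3  [with D=5, K=-1]  = 2

2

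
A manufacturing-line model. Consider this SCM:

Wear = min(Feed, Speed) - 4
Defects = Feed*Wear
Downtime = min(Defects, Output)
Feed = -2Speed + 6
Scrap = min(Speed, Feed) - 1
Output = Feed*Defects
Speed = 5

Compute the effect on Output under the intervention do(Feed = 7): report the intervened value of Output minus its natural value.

177

Under do(Feed=7), the mechanism Feed = -2Speed + 6 is discarded; Feed is fixed at 7.
Wear = min(Feed, Speed) - 4  [with Feed=7, Speed=5]  = 1
Defects = Feed*Wear  [with Feed=7, Wear=1]  = 7
Output = Feed*Defects  [with Feed=7, Defects=7]  = 49
Without intervention: Feed = -2Speed + 6  [with Speed=5]  = -4; Wear = min(Feed, Speed) - 4  [with Feed=-4, Speed=5]  = -8; Defects = Feed*Wear  [with Feed=-4, Wear=-8]  = 32; Output = Feed*Defects  [with Feed=-4, Defects=32]  = -128.
Change = 49 − (-128) = 177.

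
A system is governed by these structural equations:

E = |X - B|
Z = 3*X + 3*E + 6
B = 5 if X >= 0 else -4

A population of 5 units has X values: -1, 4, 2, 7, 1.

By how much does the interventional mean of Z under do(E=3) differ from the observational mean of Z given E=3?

Under do(E=3), E's equation is replaced by E=3 for every unit. Per-unit Z: 12, 27, 21, 36, 18. Mean = 22.8.
Observing E=3 restricts to units where E's equation naturally yields 3: X ∈ {-1, 2}. In that subpopulation Z = 12, 21, mean 16.5.
Difference = 22.8 − 16.5 = 6.3.

6.3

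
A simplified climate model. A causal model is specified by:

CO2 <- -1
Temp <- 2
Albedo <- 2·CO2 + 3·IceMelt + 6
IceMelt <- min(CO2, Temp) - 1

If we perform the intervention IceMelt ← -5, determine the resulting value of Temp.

2

Under do(IceMelt=-5), the mechanism IceMelt <- min(CO2, Temp) - 1 is discarded; IceMelt is fixed at -5.
Since Temp is not a descendant of the intervened variable, it is unaffected.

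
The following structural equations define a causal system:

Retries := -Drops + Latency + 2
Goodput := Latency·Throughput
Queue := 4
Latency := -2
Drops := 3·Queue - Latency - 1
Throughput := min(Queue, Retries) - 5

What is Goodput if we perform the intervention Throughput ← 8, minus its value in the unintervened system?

-52

The intervention breaks the incoming arrows to Throughput: Throughput := min(Queue, Retries) - 5 no longer applies, and Throughput = 8.
Goodput = Latency·Throughput  [with Latency=-2, Throughput=8]  = -16
Without intervention: Drops = 3·Queue - Latency - 1  [with Queue=4, Latency=-2]  = 13; Retries = -Drops + Latency + 2  [with Drops=13, Latency=-2]  = -13; Throughput = min(Queue, Retries) - 5  [with Queue=4, Retries=-13]  = -18; Goodput = Latency·Throughput  [with Latency=-2, Throughput=-18]  = 36.
Change = -16 − 36 = -52.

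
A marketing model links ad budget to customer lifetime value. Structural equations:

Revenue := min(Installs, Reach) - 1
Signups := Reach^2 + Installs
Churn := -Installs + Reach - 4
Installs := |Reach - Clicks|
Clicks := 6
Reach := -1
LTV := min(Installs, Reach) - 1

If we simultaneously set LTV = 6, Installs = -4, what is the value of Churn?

-1

Under do(LTV = 6, Installs = -4), each intervened variable's structural equation is replaced by its fixed value.
Churn = -Installs + Reach - 4  [with Installs=-4, Reach=-1]  = -1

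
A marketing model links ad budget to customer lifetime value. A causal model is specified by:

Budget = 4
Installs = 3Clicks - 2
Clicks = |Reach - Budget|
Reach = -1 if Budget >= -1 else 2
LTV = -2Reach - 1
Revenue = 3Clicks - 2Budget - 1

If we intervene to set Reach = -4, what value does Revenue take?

do(Reach=-4) replaces the equation Reach = -1 if Budget >= -1 else 2 with the constant Reach = -4.
Clicks = |Reach - Budget|  [with Reach=-4, Budget=4]  = 8
Revenue = 3Clicks - 2Budget - 1  [with Clicks=8, Budget=4]  = 15

15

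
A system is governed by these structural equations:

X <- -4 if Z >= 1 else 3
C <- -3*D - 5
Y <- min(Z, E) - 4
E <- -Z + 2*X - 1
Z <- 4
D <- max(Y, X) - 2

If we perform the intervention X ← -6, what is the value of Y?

-21

Under do(X=-6), the mechanism X <- -4 if Z >= 1 else 3 is discarded; X is fixed at -6.
E = -Z + 2*X - 1  [with Z=4, X=-6]  = -17
Y = min(Z, E) - 4  [with Z=4, E=-17]  = -21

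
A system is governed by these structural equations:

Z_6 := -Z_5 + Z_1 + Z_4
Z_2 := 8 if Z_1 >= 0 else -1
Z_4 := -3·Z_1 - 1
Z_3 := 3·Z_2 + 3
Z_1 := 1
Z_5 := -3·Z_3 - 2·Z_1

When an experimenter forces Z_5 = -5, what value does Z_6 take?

The intervention breaks the incoming arrows to Z_5: Z_5 := -3·Z_3 - 2·Z_1 no longer applies, and Z_5 = -5.
Z_4 = -3·Z_1 - 1  [with Z_1=1]  = -4
Z_6 = -Z_5 + Z_1 + Z_4  [with Z_5=-5, Z_1=1, Z_4=-4]  = 2

2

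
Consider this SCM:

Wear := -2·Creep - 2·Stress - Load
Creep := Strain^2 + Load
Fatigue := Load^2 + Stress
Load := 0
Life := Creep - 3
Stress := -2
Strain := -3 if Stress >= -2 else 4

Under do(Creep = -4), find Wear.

Intervening sets Creep = -4 and removes its equation (Creep := Strain^2 + Load).
Wear = -2·Creep - 2·Stress - Load  [with Creep=-4, Stress=-2, Load=0]  = 12

12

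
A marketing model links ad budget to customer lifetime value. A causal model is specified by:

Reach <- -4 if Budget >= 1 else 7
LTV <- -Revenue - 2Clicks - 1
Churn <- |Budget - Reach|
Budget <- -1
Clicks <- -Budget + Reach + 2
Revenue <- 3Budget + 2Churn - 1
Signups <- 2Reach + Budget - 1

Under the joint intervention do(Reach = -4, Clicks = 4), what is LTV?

Under do(Reach = -4, Clicks = 4), each intervened variable's structural equation is replaced by its fixed value.
Churn = |Budget - Reach|  [with Budget=-1, Reach=-4]  = 3
Revenue = 3Budget + 2Churn - 1  [with Budget=-1, Churn=3]  = 2
LTV = -Revenue - 2Clicks - 1  [with Revenue=2, Clicks=4]  = -11

-11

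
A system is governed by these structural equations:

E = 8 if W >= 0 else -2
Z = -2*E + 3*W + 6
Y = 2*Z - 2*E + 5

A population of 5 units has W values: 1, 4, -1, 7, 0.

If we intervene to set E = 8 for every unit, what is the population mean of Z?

Under do(E=8), E's equation is replaced by E=8 for every unit. Per-unit Z: -7, 2, -13, 11, -10. Mean = -3.4.

-3.4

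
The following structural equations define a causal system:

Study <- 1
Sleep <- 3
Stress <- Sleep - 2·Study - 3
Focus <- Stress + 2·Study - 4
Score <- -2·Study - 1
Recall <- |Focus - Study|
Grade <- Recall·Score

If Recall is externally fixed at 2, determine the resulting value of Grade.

Intervening sets Recall = 2 and removes its equation (Recall <- |Focus - Study|).
Score = -2·Study - 1  [with Study=1]  = -3
Grade = Recall·Score  [with Recall=2, Score=-3]  = -6

-6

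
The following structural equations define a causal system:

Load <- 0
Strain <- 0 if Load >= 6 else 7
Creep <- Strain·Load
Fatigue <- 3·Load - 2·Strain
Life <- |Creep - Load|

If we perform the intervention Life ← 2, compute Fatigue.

-14

The intervention breaks the incoming arrows to Life: Life <- |Creep - Load| no longer applies, and Life = 2.
Since Fatigue is not a descendant of the intervened variable, it is unaffected.
Strain = 0 if Load >= 6 else 7  [with Load=0]  = 7
Fatigue = 3·Load - 2·Strain  [with Load=0, Strain=7]  = -14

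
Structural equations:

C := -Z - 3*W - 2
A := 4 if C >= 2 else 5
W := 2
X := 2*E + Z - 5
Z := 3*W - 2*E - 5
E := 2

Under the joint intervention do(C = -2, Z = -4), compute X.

-5

Under do(C = -2, Z = -4), each intervened variable's structural equation is replaced by its fixed value.
X = 2*E + Z - 5  [with E=2, Z=-4]  = -5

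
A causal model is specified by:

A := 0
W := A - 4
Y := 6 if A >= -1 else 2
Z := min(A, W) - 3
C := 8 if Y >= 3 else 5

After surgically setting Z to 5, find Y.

6

Under do(Z=5), the mechanism Z := min(A, W) - 3 is discarded; Z is fixed at 5.
Since Y is not a descendant of the intervened variable, it is unaffected.
Y = 6 if A >= -1 else 2  [with A=0]  = 6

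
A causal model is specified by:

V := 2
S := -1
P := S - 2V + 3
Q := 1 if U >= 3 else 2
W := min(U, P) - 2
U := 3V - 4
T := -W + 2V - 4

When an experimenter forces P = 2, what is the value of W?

The intervention breaks the incoming arrows to P: P := S - 2V + 3 no longer applies, and P = 2.
U = 3V - 4  [with V=2]  = 2
W = min(U, P) - 2  [with U=2, P=2]  = 0

0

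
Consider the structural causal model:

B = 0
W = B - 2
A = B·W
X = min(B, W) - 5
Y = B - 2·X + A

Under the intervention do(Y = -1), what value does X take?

-7

The intervention breaks the incoming arrows to Y: Y = B - 2·X + A no longer applies, and Y = -1.
Since X is not a descendant of the intervened variable, it is unaffected.
W = B - 2  [with B=0]  = -2
X = min(B, W) - 5  [with B=0, W=-2]  = -7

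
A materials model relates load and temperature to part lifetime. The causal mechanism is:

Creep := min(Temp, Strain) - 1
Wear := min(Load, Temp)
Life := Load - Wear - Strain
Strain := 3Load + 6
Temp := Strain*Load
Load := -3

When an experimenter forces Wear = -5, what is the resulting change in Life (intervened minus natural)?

The intervention breaks the incoming arrows to Wear: Wear := min(Load, Temp) no longer applies, and Wear = -5.
Strain = 3Load + 6  [with Load=-3]  = -3
Life = Load - Wear - Strain  [with Load=-3, Wear=-5, Strain=-3]  = 5
Without intervention: Strain = 3Load + 6  [with Load=-3]  = -3; Temp = Strain*Load  [with Strain=-3, Load=-3]  = 9; Wear = min(Load, Temp)  [with Load=-3, Temp=9]  = -3; Life = Load - Wear - Strain  [with Load=-3, Wear=-3, Strain=-3]  = 3.
Change = 5 − 3 = 2.

2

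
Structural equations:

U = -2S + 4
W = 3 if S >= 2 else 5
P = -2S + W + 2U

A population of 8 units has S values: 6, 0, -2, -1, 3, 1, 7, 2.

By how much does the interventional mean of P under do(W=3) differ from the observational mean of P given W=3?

15

Under do(W=3), W's equation is replaced by W=3 for every unit. Per-unit P: -25, 11, 23, 17, -7, 5, -31, -1. Mean = -1.
E[P|W=3] averages over only the 4 units with W=3 (S = 6, 3, 7, 2): P = -25, -7, -31, -1, mean -16.
Difference = -1 − (-16) = 15.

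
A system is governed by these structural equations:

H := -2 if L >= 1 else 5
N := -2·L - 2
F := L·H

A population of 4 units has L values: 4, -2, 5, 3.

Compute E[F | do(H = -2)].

The intervention sets H=-2 in all 4 units regardless of L. Recomputing F per unit gives -8, 4, -10, -6; average -5.

-5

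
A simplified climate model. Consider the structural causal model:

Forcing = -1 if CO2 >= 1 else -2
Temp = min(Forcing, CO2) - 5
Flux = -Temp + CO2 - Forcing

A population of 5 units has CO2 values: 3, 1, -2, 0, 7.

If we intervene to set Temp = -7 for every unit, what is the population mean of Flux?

Under do(Temp=-7), Temp's equation is replaced by Temp=-7 for every unit. Per-unit Flux: 11, 9, 7, 9, 15. Mean = 10.2.

10.2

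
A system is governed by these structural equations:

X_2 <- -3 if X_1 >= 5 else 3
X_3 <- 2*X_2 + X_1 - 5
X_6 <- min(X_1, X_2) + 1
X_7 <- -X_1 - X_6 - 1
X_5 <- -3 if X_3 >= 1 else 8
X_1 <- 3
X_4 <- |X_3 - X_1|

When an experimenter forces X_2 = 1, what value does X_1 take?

3

Under do(X_2=1), the mechanism X_2 <- -3 if X_1 >= 5 else 3 is discarded; X_2 is fixed at 1.
X_1 is not downstream of the intervention, so its value is determined by the original equations.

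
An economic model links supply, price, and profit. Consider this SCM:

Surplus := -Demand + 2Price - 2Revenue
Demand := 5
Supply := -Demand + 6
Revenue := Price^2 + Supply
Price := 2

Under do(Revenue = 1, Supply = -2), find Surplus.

The joint intervention fixes Revenue = 1, Supply = -2, removing each variable's own equation.
Surplus = -Demand + 2Price - 2Revenue  [with Demand=5, Price=2, Revenue=1]  = -3

-3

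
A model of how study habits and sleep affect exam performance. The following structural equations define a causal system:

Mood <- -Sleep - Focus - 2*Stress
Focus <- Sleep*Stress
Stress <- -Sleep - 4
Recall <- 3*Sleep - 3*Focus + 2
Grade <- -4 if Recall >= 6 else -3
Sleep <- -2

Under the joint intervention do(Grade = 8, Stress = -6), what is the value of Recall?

The joint intervention fixes Grade = 8, Stress = -6, removing each variable's own equation.
Focus = Sleep*Stress  [with Sleep=-2, Stress=-6]  = 12
Recall = 3*Sleep - 3*Focus + 2  [with Sleep=-2, Focus=12]  = -40

-40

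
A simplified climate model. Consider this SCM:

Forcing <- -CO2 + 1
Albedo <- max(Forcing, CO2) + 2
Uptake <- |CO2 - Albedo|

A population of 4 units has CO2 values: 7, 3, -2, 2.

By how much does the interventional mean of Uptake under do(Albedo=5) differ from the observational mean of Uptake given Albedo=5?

-1

Every unit gets Albedo=5 under the intervention. Uptake values become 2, 2, 7, 3; E[Uptake|do(Albedo=5)] = 3.5.
Conditioning on Albedo=5 selects the 2 unit(s) with CO2 ∈ {3, -2}. Their Uptake values: 2, 7. Mean = 4.5.
Difference = 3.5 − 4.5 = -1.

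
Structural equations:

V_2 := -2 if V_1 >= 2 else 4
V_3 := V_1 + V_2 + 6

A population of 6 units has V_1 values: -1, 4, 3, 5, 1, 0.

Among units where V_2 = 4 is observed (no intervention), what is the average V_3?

10

Observing V_2=4 restricts to units where V_2's equation naturally yields 4: V_1 ∈ {-1, 1, 0}. In that subpopulation V_3 = 9, 11, 10, mean 10.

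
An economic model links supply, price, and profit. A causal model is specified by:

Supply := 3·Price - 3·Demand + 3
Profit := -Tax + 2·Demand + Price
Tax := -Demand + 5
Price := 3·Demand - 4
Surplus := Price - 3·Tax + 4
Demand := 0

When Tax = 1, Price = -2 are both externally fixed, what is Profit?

-3

The joint intervention fixes Tax = 1, Price = -2, removing each variable's own equation.
Profit = -Tax + 2·Demand + Price  [with Tax=1, Demand=0, Price=-2]  = -3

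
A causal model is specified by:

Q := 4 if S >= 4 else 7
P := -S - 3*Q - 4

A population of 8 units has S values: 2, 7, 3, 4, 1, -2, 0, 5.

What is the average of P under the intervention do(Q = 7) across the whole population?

The intervention sets Q=7 in all 8 units regardless of S. Recomputing P per unit gives -27, -32, -28, -29, -26, -23, -25, -30; average -27.5.

-27.5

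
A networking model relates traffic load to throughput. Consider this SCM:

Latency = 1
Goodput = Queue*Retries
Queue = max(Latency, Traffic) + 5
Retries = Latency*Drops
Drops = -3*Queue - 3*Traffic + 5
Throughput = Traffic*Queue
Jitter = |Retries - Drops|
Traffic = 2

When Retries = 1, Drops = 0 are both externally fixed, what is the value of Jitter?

Setting Retries = 1, Drops = 0 by intervention discards those variables' equations.
Jitter = |Retries - Drops|  [with Retries=1, Drops=0]  = 1

1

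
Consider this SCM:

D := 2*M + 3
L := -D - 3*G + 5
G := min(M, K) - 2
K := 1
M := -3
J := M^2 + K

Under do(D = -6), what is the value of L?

The intervention breaks the incoming arrows to D: D := 2*M + 3 no longer applies, and D = -6.
G = min(M, K) - 2  [with M=-3, K=1]  = -5
L = -D - 3*G + 5  [with D=-6, G=-5]  = 26

26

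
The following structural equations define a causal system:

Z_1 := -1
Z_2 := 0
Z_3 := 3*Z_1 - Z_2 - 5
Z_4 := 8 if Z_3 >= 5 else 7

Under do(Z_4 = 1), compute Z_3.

-8

Under do(Z_4=1), the mechanism Z_4 := 8 if Z_3 >= 5 else 7 is discarded; Z_4 is fixed at 1.
Since Z_3 is not a descendant of the intervened variable, it is unaffected.
Z_3 = 3*Z_1 - Z_2 - 5  [with Z_1=-1, Z_2=0]  = -8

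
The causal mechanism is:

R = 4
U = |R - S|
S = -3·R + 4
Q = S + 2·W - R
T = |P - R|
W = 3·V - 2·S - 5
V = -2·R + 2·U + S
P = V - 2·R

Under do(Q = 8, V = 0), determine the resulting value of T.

The joint intervention fixes Q = 8, V = 0, removing each variable's own equation.
P = V - 2·R  [with V=0, R=4]  = -8
T = |P - R|  [with P=-8, R=4]  = 12

12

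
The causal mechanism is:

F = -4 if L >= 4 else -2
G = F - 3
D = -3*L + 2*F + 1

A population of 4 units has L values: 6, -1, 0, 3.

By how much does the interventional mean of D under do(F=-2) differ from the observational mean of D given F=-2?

Every unit gets F=-2 under the intervention. D values become -21, 0, -3, -12; E[D|do(F=-2)] = -9.
Observing F=-2 restricts to units where F's equation naturally yields -2: L ∈ {-1, 0, 3}. In that subpopulation D = 0, -3, -12, mean -5.
Difference = -9 − (-5) = -4.

-4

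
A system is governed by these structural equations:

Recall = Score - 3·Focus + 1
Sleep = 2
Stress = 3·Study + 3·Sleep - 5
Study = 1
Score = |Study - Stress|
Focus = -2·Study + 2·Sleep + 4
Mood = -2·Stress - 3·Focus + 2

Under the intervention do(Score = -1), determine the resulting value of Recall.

-18

Under do(Score=-1), the mechanism Score = |Study - Stress| is discarded; Score is fixed at -1.
Focus = -2·Study + 2·Sleep + 4  [with Study=1, Sleep=2]  = 6
Recall = Score - 3·Focus + 1  [with Score=-1, Focus=6]  = -18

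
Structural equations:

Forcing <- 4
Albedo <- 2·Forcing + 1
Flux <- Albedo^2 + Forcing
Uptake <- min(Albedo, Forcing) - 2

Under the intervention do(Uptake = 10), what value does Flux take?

Under do(Uptake=10), the mechanism Uptake <- min(Albedo, Forcing) - 2 is discarded; Uptake is fixed at 10.
Since Flux is not a descendant of the intervened variable, it is unaffected.
Albedo = 2·Forcing + 1  [with Forcing=4]  = 9
Flux = Albedo^2 + Forcing  [with Albedo=9, Forcing=4]  = 85

85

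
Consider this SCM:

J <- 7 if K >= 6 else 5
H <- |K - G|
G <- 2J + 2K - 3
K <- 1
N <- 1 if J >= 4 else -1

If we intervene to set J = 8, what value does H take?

14

do(J=8) replaces the equation J <- 7 if K >= 6 else 5 with the constant J = 8.
G = 2J + 2K - 3  [with J=8, K=1]  = 15
H = |K - G|  [with K=1, G=15]  = 14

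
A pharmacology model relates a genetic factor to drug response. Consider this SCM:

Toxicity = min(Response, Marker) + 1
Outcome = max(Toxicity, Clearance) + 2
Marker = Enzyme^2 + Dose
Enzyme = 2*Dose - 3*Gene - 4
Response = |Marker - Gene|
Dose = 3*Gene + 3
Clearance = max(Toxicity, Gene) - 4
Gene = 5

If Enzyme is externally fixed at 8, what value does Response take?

77

do(Enzyme=8) replaces the equation Enzyme = 2*Dose - 3*Gene - 4 with the constant Enzyme = 8.
Dose = 3*Gene + 3  [with Gene=5]  = 18
Marker = Enzyme^2 + Dose  [with Enzyme=8, Dose=18]  = 82
Response = |Marker - Gene|  [with Marker=82, Gene=5]  = 77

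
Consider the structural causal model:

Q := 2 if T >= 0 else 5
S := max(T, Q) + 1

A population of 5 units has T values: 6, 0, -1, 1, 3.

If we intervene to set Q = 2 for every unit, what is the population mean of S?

4

Under do(Q=2), Q's equation is replaced by Q=2 for every unit. Per-unit S: 7, 3, 3, 3, 4. Mean = 4.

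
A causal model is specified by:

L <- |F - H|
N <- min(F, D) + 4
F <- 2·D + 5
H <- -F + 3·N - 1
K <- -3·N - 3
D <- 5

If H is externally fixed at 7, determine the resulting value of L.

Intervening sets H = 7 and removes its equation (H <- -F + 3·N - 1).
F = 2·D + 5  [with D=5]  = 15
L = |F - H|  [with F=15, H=7]  = 8

8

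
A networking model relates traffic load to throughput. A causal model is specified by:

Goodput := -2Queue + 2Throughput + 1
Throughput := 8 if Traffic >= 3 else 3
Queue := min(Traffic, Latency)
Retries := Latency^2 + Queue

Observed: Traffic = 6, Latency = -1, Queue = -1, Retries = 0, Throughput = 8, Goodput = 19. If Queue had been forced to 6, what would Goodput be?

5

The intervention breaks the incoming arrows to Queue: Queue := min(Traffic, Latency) no longer applies, and Queue = 6.
Throughput = 8 if Traffic >= 3 else 3  [with Traffic=6]  = 8
Goodput = -2Queue + 2Throughput + 1  [with Queue=6, Throughput=8]  = 5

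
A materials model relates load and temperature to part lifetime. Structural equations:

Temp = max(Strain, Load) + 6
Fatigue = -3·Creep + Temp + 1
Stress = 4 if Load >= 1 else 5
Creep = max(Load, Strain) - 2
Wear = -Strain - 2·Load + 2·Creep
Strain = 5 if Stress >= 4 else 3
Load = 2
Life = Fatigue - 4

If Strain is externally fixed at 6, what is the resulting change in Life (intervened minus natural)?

-2

The intervention breaks the incoming arrows to Strain: Strain = 5 if Stress >= 4 else 3 no longer applies, and Strain = 6.
Temp = max(Strain, Load) + 6  [with Strain=6, Load=2]  = 12
Creep = max(Load, Strain) - 2  [with Load=2, Strain=6]  = 4
Fatigue = -3·Creep + Temp + 1  [with Creep=4, Temp=12]  = 1
Life = Fatigue - 4  [with Fatigue=1]  = -3
Without intervention: Stress = 4 if Load >= 1 else 5  [with Load=2]  = 4; Strain = 5 if Stress >= 4 else 3  [with Stress=4]  = 5; Temp = max(Strain, Load) + 6  [with Strain=5, Load=2]  = 11; Creep = max(Load, Strain) - 2  [with Load=2, Strain=5]  = 3; Fatigue = -3·Creep + Temp + 1  [with Creep=3, Temp=11]  = 3; Life = Fatigue - 4  [with Fatigue=3]  = -1.
Change = -3 − (-1) = -2.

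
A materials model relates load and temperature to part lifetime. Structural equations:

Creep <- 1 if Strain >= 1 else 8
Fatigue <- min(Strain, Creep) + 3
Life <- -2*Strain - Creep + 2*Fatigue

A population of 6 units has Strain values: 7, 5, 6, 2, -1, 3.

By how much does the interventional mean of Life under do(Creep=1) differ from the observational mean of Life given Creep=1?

do(Creep=1) breaks Creep's dependence on Strain. With Creep=1 fixed, Life across the units is -7, -3, -5, 3, 5, 1, mean -1.
Observing Creep=1 restricts to units where Creep's equation naturally yields 1: Strain ∈ {7, 5, 6, 2, 3}. In that subpopulation Life = -7, -3, -5, 3, 1, mean -2.2.
Difference = -1 − (-2.2) = 1.2.

1.2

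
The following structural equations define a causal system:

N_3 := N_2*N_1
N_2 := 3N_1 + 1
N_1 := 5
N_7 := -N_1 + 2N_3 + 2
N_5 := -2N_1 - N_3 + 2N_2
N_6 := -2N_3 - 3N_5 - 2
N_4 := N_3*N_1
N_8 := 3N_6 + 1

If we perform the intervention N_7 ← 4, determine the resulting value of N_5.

-58

The intervention breaks the incoming arrows to N_7: N_7 := -N_1 + 2N_3 + 2 no longer applies, and N_7 = 4.
N_5 is not downstream of the intervention, so its value is determined by the original equations.
N_2 = 3N_1 + 1  [with N_1=5]  = 16
N_3 = N_2*N_1  [with N_2=16, N_1=5]  = 80
N_5 = -2N_1 - N_3 + 2N_2  [with N_1=5, N_3=80, N_2=16]  = -58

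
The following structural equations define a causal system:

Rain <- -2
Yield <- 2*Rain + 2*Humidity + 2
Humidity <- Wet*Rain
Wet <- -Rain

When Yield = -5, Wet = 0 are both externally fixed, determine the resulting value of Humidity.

0

Setting Yield = -5, Wet = 0 by intervention discards those variables' equations.
Humidity = Wet*Rain  [with Wet=0, Rain=-2]  = 0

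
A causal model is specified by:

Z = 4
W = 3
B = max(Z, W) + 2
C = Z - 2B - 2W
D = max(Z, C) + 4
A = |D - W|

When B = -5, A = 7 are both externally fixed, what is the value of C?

Setting B = -5, A = 7 by intervention discards those variables' equations.
C = Z - 2B - 2W  [with Z=4, B=-5, W=3]  = 8

8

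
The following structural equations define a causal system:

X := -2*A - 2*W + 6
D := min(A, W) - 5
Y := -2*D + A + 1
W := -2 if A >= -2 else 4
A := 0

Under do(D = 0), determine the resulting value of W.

The intervention breaks the incoming arrows to D: D := min(A, W) - 5 no longer applies, and D = 0.
Since W is not a descendant of the intervened variable, it is unaffected.
W = -2 if A >= -2 else 4  [with A=0]  = -2

-2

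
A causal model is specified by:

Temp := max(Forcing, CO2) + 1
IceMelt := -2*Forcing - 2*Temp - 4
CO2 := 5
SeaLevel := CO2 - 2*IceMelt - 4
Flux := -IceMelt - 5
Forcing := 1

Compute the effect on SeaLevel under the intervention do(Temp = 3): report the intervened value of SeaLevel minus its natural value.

do(Temp=3) replaces the equation Temp := max(Forcing, CO2) + 1 with the constant Temp = 3.
IceMelt = -2*Forcing - 2*Temp - 4  [with Forcing=1, Temp=3]  = -12
SeaLevel = CO2 - 2*IceMelt - 4  [with CO2=5, IceMelt=-12]  = 25
Without intervention: Temp = max(Forcing, CO2) + 1  [with Forcing=1, CO2=5]  = 6; IceMelt = -2*Forcing - 2*Temp - 4  [with Forcing=1, Temp=6]  = -18; SeaLevel = CO2 - 2*IceMelt - 4  [with CO2=5, IceMelt=-18]  = 37.
Change = 25 − 37 = -12.

-12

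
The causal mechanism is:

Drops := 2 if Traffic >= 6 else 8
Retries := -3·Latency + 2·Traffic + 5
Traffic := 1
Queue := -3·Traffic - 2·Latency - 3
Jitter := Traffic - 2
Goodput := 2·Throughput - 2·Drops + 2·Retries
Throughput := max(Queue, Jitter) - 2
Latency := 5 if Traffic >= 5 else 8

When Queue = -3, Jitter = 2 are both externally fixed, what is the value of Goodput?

-50

Setting Queue = -3, Jitter = 2 by intervention discards those variables' equations.
Latency = 5 if Traffic >= 5 else 8  [with Traffic=1]  = 8
Drops = 2 if Traffic >= 6 else 8  [with Traffic=1]  = 8
Retries = -3·Latency + 2·Traffic + 5  [with Latency=8, Traffic=1]  = -17
Throughput = max(Queue, Jitter) - 2  [with Queue=-3, Jitter=2]  = 0
Goodput = 2·Throughput - 2·Drops + 2·Retries  [with Throughput=0, Drops=8, Retries=-17]  = -50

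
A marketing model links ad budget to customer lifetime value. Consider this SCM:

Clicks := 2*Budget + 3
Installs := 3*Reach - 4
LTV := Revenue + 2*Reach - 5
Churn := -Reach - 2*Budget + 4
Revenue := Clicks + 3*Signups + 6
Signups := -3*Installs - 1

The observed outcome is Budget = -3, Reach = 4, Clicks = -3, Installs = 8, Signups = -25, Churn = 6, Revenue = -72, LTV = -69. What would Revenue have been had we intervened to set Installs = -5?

The intervention breaks the incoming arrows to Installs: Installs := 3*Reach - 4 no longer applies, and Installs = -5.
Clicks = 2*Budget + 3  [with Budget=-3]  = -3
Signups = -3*Installs - 1  [with Installs=-5]  = 14
Revenue = Clicks + 3*Signups + 6  [with Clicks=-3, Signups=14]  = 45

45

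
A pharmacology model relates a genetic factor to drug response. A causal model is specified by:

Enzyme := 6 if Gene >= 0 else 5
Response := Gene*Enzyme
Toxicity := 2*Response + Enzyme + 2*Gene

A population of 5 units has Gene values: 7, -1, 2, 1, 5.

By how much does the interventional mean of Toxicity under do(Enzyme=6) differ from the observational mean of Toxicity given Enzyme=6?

-13.3

do(Enzyme=6) breaks Enzyme's dependence on Gene. With Enzyme=6 fixed, Toxicity across the units is 104, -8, 34, 20, 76, mean 45.2.
Conditioning on Enzyme=6 selects the 4 unit(s) with Gene ∈ {7, 2, 1, 5}. Their Toxicity values: 104, 34, 20, 76. Mean = 58.5.
Difference = 45.2 − 58.5 = -13.3.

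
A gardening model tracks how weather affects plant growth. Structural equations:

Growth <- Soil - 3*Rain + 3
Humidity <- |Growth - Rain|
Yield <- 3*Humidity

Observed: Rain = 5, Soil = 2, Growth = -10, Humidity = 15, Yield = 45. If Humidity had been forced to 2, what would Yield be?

Intervening sets Humidity = 2 and removes its equation (Humidity <- |Growth - Rain|).
Yield = 3*Humidity  [with Humidity=2]  = 6

6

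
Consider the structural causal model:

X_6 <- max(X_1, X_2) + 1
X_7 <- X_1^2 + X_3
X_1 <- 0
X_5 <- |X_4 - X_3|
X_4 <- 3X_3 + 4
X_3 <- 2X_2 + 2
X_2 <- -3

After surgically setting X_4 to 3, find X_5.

7

Intervening sets X_4 = 3 and removes its equation (X_4 <- 3X_3 + 4).
X_3 = 2X_2 + 2  [with X_2=-3]  = -4
X_5 = |X_4 - X_3|  [with X_4=3, X_3=-4]  = 7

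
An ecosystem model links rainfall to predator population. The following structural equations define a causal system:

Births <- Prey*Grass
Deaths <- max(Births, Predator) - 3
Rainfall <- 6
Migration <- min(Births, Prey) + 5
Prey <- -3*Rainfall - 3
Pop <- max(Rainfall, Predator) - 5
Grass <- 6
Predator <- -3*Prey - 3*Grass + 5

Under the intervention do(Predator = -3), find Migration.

The intervention breaks the incoming arrows to Predator: Predator <- -3*Prey - 3*Grass + 5 no longer applies, and Predator = -3.
No directed path runs from Predator to Migration, so Migration keeps its natural value.
Prey = -3*Rainfall - 3  [with Rainfall=6]  = -21
Births = Prey*Grass  [with Prey=-21, Grass=6]  = -126
Migration = min(Births, Prey) + 5  [with Births=-126, Prey=-21]  = -121

-121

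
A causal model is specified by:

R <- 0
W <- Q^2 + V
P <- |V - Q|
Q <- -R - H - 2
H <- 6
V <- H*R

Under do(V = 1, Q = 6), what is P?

5

Setting V = 1, Q = 6 by intervention discards those variables' equations.
P = |V - Q|  [with V=1, Q=6]  = 5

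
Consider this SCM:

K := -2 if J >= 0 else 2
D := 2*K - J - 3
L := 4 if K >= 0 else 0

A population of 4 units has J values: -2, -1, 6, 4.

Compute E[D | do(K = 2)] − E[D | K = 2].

-3.25

Under do(K=2), K's equation is replaced by K=2 for every unit. Per-unit D: 3, 2, -5, -3. Mean = -0.75.
E[D|K=2] averages over only the 2 units with K=2 (J = -2, -1): D = 3, 2, mean 2.5.
Difference = -0.75 − 2.5 = -3.25.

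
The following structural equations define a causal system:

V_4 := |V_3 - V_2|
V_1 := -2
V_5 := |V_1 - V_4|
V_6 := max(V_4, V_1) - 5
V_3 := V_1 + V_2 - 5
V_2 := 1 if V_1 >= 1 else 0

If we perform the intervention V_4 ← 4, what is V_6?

Under do(V_4=4), the mechanism V_4 := |V_3 - V_2| is discarded; V_4 is fixed at 4.
V_6 = max(V_4, V_1) - 5  [with V_4=4, V_1=-2]  = -1

-1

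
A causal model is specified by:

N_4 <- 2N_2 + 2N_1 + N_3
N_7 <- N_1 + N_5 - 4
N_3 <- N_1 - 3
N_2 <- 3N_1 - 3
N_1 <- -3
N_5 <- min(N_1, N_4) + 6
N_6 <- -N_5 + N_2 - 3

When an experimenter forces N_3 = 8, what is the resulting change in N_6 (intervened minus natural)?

-14

The intervention breaks the incoming arrows to N_3: N_3 <- N_1 - 3 no longer applies, and N_3 = 8.
N_2 = 3N_1 - 3  [with N_1=-3]  = -12
N_4 = 2N_2 + 2N_1 + N_3  [with N_2=-12, N_1=-3, N_3=8]  = -22
N_5 = min(N_1, N_4) + 6  [with N_1=-3, N_4=-22]  = -16
N_6 = -N_5 + N_2 - 3  [with N_5=-16, N_2=-12]  = 1
Without intervention: N_2 = 3N_1 - 3  [with N_1=-3]  = -12; N_3 = N_1 - 3  [with N_1=-3]  = -6; N_4 = 2N_2 + 2N_1 + N_3  [with N_2=-12, N_1=-3, N_3=-6]  = -36; N_5 = min(N_1, N_4) + 6  [with N_1=-3, N_4=-36]  = -30; N_6 = -N_5 + N_2 - 3  [with N_5=-30, N_2=-12]  = 15.
Change = 1 − 15 = -14.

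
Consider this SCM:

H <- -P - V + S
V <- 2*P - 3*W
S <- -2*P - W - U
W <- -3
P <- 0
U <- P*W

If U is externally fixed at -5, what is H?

-1

The intervention breaks the incoming arrows to U: U <- P*W no longer applies, and U = -5.
V = 2*P - 3*W  [with P=0, W=-3]  = 9
S = -2*P - W - U  [with P=0, W=-3, U=-5]  = 8
H = -P - V + S  [with P=0, V=9, S=8]  = -1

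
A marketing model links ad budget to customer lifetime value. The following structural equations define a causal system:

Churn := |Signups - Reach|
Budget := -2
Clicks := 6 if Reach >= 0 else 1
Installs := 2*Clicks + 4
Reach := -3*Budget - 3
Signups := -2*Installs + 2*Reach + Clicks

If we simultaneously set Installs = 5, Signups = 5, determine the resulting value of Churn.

The joint intervention fixes Installs = 5, Signups = 5, removing each variable's own equation.
Reach = -3*Budget - 3  [with Budget=-2]  = 3
Churn = |Signups - Reach|  [with Signups=5, Reach=3]  = 2

2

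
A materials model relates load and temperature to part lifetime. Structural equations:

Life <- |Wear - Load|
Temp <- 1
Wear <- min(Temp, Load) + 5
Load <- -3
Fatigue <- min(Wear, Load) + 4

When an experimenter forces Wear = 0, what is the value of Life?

do(Wear=0) replaces the equation Wear <- min(Temp, Load) + 5 with the constant Wear = 0.
Life = |Wear - Load|  [with Wear=0, Load=-3]  = 3

3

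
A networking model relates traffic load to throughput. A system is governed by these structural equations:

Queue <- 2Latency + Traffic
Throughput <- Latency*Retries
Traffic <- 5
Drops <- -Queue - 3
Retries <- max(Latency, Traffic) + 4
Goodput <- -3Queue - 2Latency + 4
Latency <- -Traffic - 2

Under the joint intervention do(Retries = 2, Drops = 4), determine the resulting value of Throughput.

Setting Retries = 2, Drops = 4 by intervention discards those variables' equations.
Latency = -Traffic - 2  [with Traffic=5]  = -7
Throughput = Latency*Retries  [with Latency=-7, Retries=2]  = -14

-14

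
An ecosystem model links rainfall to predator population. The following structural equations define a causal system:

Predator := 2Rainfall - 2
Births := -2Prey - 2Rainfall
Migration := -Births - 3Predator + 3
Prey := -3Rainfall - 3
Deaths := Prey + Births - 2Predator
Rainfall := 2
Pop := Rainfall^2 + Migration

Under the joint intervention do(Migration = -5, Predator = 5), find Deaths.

Under do(Migration = -5, Predator = 5), each intervened variable's structural equation is replaced by its fixed value.
Prey = -3Rainfall - 3  [with Rainfall=2]  = -9
Births = -2Prey - 2Rainfall  [with Prey=-9, Rainfall=2]  = 14
Deaths = Prey + Births - 2Predator  [with Prey=-9, Births=14, Predator=5]  = -5

-5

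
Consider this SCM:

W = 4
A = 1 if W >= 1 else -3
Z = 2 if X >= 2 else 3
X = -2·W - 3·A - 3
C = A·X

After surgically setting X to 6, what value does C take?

6

do(X=6) replaces the equation X = -2·W - 3·A - 3 with the constant X = 6.
A = 1 if W >= 1 else -3  [with W=4]  = 1
C = A·X  [with A=1, X=6]  = 6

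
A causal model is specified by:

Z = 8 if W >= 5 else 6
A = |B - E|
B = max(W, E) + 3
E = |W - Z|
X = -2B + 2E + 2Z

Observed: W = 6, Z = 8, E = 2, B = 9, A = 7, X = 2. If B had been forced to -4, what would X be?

28

Under do(B=-4), the mechanism B = max(W, E) + 3 is discarded; B is fixed at -4.
Z = 8 if W >= 5 else 6  [with W=6]  = 8
E = |W - Z|  [with W=6, Z=8]  = 2
X = -2B + 2E + 2Z  [with B=-4, E=2, Z=8]  = 28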